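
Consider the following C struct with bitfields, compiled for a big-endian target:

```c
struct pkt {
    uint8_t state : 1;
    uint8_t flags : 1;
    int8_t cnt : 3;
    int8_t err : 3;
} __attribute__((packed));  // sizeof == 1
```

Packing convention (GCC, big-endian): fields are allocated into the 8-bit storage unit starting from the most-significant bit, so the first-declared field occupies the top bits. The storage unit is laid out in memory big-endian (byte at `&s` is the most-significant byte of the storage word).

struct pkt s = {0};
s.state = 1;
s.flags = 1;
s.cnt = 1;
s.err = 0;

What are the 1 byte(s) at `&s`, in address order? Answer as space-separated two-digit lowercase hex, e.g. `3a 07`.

[7+:1] state=1 & 0x1 = 0x1; word=0x80
[6+:1] flags=1 & 0x1 = 0x1; word=0xc0
[3+:3] cnt=1 & 0x7 = 0x1; word=0xc8
[0+:3] err=0 & 0x7 = 0x0; word=0xc8
word = 0xc8 → big-endian bytes:
  [0]=0xc8

c8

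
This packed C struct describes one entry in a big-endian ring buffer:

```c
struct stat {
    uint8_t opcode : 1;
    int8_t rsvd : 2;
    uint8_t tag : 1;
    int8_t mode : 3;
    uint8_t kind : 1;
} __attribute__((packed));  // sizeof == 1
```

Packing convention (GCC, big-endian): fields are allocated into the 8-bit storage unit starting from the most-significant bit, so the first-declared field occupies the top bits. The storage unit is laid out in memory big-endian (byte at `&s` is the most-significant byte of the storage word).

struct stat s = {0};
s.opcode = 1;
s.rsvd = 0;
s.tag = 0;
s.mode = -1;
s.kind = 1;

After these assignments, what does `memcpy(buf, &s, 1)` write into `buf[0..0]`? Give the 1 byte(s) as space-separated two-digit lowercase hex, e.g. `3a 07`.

[7+:1] opcode=1 & 0x1 = 0x1; word=0x80
[5+:2] rsvd=0 & 0x3 = 0x0; word=0x80
[4+:1] tag=0 & 0x1 = 0x0; word=0x80
[1+:3] mode=-1 & 0x7 = 0x7; word=0x8e
[0+:1] kind=1 & 0x1 = 0x1; word=0x8f
word = 0x8f → big-endian bytes:
  [0]=0x8f

8f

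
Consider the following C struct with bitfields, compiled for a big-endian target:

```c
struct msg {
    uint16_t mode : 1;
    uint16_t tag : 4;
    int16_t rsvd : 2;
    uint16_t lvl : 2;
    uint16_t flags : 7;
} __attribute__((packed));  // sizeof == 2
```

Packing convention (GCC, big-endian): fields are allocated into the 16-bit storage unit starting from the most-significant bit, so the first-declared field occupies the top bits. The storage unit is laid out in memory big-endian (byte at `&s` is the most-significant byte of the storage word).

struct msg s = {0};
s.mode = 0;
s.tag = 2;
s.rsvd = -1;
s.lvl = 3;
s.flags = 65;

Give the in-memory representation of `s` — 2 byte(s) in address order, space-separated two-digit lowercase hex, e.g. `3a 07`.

[15+:1] mode=0 & 0x1 = 0x0; word=0x0000
[11+:4] tag=2 & 0xf = 0x2; word=0x1000
[9+:2] rsvd=-1 & 0x3 = 0x3; word=0x1600
[7+:2] lvl=3 & 0x3 = 0x3; word=0x1780
[0+:7] flags=65 & 0x7f = 0x41; word=0x17c1
word = 0x17c1 → big-endian bytes:
  [0]=0x17  [1]=0xc1

17 c1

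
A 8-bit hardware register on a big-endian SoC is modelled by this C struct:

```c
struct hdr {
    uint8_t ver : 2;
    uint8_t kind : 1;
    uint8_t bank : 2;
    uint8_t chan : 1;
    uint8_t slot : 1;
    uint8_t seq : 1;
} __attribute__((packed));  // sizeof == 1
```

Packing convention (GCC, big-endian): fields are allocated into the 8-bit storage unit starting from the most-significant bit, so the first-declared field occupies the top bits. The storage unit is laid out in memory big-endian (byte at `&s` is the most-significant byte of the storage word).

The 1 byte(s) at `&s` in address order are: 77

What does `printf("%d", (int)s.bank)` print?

2

[0]=0x77 (big-endian) → word 0x77
ver:2 @ bit 6 → (0x77>>6)&0x3 = 0x1
kind:1 @ bit 5 → (0x77>>5)&0x1 = 0x1
bank:2 @ bit 3 → (0x77>>3)&0x3 = 0x2  ←
chan:1 @ bit 2 → (0x77>>2)&0x1 = 0x1
slot:1 @ bit 1 → (0x77>>1)&0x1 = 0x1
seq:1 @ bit 0 → (0x77>>0)&0x1 = 0x1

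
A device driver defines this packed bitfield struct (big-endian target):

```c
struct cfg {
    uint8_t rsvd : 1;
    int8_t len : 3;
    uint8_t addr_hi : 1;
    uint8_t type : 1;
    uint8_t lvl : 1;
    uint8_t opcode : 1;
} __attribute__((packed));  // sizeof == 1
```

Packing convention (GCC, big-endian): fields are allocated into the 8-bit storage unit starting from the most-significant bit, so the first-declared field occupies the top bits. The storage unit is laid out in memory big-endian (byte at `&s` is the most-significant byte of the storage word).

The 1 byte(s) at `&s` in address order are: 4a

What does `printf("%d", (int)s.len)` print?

[0]=0x4a (big-endian) → word 0x4a
rsvd:1 @ bit 7 → (0x4a>>7)&0x1 = 0x0
len:3 @ bit 4 → (0x4a>>4)&0x7 = 0x4  ←
addr_hi:1 @ bit 3 → (0x4a>>3)&0x1 = 0x1
type:1 @ bit 2 → (0x4a>>2)&0x1 = 0x0
lvl:1 @ bit 1 → (0x4a>>1)&0x1 = 0x1
opcode:1 @ bit 0 → (0x4a>>0)&0x1 = 0x0
len signed 3b, MSB=1: 4 - 8 = -4

-4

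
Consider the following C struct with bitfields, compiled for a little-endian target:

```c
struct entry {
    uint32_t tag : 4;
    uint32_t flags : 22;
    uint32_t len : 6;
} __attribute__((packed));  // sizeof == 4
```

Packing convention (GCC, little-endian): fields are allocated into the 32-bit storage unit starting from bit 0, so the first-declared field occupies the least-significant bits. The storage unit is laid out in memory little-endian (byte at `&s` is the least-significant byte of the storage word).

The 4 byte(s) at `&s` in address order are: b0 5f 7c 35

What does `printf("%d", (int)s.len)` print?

[0]=0xb0 [1]=0x5f [2]=0x7c [3]=0x35 (little-endian) → word 0x357c5fb0
tag [0+:4] = (word>>0) & 0xf = 0
flags [4+:22] = (word>>4) & 0x3fffff = 1558011
len [26+:6] = (word>>26) & 0x3f = 13  ←

13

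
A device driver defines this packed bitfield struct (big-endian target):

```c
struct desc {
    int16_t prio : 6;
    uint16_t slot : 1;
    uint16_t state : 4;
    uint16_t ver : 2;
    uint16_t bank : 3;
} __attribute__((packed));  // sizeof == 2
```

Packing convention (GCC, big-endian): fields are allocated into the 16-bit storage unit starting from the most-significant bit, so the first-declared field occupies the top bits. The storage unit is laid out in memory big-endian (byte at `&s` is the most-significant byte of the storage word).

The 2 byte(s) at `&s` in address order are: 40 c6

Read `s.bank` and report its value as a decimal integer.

[0]=0x40 [1]=0xc6 (big-endian) → word 0x40c6
prio:6 @ bit 10 → (0x40c6>>10)&0x3f = 0x10
slot:1 @ bit 9 → (0x40c6>>9)&0x1 = 0x0
state:4 @ bit 5 → (0x40c6>>5)&0xf = 0x6
ver:2 @ bit 3 → (0x40c6>>3)&0x3 = 0x0
bank:3 @ bit 0 → (0x40c6>>0)&0x7 = 0x6  ←

6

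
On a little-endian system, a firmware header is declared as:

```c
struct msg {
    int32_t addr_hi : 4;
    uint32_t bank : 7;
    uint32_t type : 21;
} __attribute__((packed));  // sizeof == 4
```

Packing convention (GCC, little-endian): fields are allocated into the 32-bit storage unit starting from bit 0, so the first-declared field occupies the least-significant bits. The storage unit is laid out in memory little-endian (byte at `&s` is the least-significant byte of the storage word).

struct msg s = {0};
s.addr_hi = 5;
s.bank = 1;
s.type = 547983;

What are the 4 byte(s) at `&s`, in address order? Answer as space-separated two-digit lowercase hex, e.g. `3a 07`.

addr_hi (4b) val=5 bits=0x5 at bit 0: 0x00000005
bank (7b) val=1 bits=0x1 at bit 4: 0x00000015
type (21b) val=547983 bits=0x85c8f at bit 11: 0x42e47815
word = 0x42e47815 → little-endian bytes:
  [0]=0x15  [1]=0x78  [2]=0xe4  [3]=0x42

15 78 e4 42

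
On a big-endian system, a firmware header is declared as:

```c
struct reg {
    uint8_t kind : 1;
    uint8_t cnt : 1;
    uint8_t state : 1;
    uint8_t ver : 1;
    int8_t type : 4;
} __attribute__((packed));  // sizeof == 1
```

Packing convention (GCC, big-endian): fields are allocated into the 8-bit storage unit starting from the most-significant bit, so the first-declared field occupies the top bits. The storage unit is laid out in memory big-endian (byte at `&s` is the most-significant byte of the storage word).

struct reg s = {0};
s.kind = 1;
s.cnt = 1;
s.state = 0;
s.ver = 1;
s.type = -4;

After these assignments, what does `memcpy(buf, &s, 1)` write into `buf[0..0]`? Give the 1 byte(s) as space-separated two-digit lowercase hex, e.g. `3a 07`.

kind:1 = 1 → 0x1 << 7 → word 0x80
cnt:1 = 1 → 0x1 << 6 → word 0xc0
state:1 = 0 → 0x0 << 5 → word 0xc0
ver:1 = 1 → 0x1 << 4 → word 0xd0
type:4 = -4 → 0xc << 0 → word 0xdc
word = 0xdc → big-endian bytes:
  [0]=0xdc

dc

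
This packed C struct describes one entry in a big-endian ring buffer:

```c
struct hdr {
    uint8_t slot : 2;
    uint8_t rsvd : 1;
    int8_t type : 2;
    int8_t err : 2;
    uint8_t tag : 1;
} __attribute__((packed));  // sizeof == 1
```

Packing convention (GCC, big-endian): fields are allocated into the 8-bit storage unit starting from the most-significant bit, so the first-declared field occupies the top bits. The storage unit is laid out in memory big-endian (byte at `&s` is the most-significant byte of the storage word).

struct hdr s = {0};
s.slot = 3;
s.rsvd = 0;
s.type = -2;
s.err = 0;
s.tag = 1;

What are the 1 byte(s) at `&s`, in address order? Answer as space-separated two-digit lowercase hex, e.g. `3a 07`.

slot:2 = 3 → 0x3 << 6 → word 0xc0
rsvd:1 = 0 → 0x0 << 5 → word 0xc0
type:2 = -2 → 0x2 << 3 → word 0xd0
err:2 = 0 → 0x0 << 1 → word 0xd0
tag:1 = 1 → 0x1 << 0 → word 0xd1
word = 0xd1 → big-endian bytes:
  [0]=0xd1

d1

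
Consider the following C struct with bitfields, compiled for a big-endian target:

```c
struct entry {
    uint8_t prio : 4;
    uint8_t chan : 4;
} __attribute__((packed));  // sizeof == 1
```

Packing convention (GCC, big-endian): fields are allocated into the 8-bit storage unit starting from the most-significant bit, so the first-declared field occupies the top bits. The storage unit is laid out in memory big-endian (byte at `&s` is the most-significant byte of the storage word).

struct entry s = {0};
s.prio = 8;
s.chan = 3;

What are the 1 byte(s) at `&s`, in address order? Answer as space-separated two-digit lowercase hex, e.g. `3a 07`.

prio (4b) val=8 bits=0x8 at bit 4: 0x80
chan (4b) val=3 bits=0x3 at bit 0: 0x83
word = 0x83 → big-endian bytes:
  [0]=0x83

83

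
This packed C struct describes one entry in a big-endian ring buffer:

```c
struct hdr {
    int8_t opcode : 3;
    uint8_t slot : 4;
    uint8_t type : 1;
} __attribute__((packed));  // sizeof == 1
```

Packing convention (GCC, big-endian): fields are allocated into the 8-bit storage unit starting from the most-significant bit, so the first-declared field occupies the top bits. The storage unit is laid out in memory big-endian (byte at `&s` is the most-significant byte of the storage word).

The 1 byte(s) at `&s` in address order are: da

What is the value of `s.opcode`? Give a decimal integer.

-2

[0]=0xda (big-endian) → word 0xda
opcode [5+:3] = (word>>5) & 0x7 = 6  ←
slot [1+:4] = (word>>1) & 0xf = 13
type [0+:1] = (word>>0) & 0x1 = 0
opcode signed 3b, MSB=1: 6 - 8 = -2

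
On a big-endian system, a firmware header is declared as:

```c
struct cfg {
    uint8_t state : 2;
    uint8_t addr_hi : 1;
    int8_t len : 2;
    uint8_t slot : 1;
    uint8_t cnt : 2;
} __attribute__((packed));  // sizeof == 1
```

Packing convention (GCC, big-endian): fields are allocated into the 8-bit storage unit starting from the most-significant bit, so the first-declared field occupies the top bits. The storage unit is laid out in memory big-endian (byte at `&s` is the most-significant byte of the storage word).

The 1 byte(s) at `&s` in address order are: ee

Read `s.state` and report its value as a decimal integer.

[0]=0xee (big-endian) → word 0xee
state:2 @ bit 6 → (0xee>>6)&0x3 = 0x3  ←
addr_hi:1 @ bit 5 → (0xee>>5)&0x1 = 0x1
len:2 @ bit 3 → (0xee>>3)&0x3 = 0x1
slot:1 @ bit 2 → (0xee>>2)&0x1 = 0x1
cnt:2 @ bit 0 → (0xee>>0)&0x3 = 0x2

3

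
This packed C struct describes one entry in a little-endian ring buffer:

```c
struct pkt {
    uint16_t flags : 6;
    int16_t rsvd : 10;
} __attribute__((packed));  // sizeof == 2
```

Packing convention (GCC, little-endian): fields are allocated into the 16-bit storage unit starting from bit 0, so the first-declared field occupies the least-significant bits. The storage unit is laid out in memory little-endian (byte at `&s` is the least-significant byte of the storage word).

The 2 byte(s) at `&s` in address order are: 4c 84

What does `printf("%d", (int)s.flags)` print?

12

[0]=0x4c [1]=0x84 (little-endian) → word 0x844c
flags [0+:6] = (word>>0) & 0x3f = 12  ←
rsvd [6+:10] = (word>>6) & 0x3ff = 529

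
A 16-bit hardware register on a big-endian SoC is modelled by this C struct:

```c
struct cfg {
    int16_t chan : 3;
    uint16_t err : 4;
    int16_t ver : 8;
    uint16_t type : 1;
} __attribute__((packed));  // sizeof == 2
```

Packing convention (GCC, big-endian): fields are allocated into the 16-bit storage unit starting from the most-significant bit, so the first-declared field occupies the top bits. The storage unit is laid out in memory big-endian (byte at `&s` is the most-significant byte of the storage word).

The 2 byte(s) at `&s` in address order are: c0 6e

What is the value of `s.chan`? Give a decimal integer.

[0]=0xc0 [1]=0x6e (big-endian) → word 0xc06e
chan [13+:3] = (word>>13) & 0x7 = 6  ←
err [9+:4] = (word>>9) & 0xf = 0
ver [1+:8] = (word>>1) & 0xff = 55
type [0+:1] = (word>>0) & 0x1 = 0
chan signed 3b, MSB=1: 6 - 8 = -2

-2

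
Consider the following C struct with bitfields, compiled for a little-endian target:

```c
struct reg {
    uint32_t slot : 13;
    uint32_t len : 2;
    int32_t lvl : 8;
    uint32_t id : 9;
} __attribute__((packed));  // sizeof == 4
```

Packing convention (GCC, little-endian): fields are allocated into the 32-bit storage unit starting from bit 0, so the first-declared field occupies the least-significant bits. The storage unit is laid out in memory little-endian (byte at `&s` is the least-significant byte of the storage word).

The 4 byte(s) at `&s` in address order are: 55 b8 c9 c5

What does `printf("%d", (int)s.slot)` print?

[0]=0x55 [1]=0xb8 [2]=0xc9 [3]=0xc5 (little-endian) → word 0xc5c9b855
slot [0+:13] = (word>>0) & 0x1fff = 6229  ←
len [13+:2] = (word>>13) & 0x3 = 1
lvl [15+:8] = (word>>15) & 0xff = 147
id [23+:9] = (word>>23) & 0x1ff = 395

6229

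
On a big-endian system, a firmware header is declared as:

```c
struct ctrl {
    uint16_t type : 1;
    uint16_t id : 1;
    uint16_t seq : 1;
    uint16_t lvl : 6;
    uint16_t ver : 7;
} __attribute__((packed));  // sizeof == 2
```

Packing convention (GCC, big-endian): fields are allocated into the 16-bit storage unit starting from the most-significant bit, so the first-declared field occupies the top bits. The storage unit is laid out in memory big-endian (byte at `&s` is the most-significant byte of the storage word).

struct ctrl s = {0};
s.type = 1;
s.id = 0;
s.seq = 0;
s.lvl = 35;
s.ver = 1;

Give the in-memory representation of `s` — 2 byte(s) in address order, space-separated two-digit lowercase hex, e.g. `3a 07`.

91 81

type:1 = 1 → 0x1 << 15 → word 0x8000
id:1 = 0 → 0x0 << 14 → word 0x8000
seq:1 = 0 → 0x0 << 13 → word 0x8000
lvl:6 = 35 → 0x23 << 7 → word 0x9180
ver:7 = 1 → 0x1 << 0 → word 0x9181
word = 0x9181 → big-endian bytes:
  [0]=0x91  [1]=0x81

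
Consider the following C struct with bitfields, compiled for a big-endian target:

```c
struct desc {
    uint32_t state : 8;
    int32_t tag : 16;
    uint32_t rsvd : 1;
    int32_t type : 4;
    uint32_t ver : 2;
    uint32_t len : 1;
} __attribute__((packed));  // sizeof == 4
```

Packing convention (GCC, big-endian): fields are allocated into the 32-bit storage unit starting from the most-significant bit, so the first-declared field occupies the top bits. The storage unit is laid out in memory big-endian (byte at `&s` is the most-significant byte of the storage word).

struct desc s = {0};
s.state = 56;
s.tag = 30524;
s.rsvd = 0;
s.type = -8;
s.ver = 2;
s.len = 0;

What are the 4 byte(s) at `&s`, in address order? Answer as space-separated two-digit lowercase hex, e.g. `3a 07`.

38 77 3c 44

state:8 = 56 → 0x38 << 24 → word 0x38000000
tag:16 = 30524 → 0x773c << 8 → word 0x38773c00
rsvd:1 = 0 → 0x0 << 7 → word 0x38773c00
type:4 = -8 → 0x8 << 3 → word 0x38773c40
ver:2 = 2 → 0x2 << 1 → word 0x38773c44
len:1 = 0 → 0x0 << 0 → word 0x38773c44
word = 0x38773c44 → big-endian bytes:
  [0]=0x38  [1]=0x77  [2]=0x3c  [3]=0x44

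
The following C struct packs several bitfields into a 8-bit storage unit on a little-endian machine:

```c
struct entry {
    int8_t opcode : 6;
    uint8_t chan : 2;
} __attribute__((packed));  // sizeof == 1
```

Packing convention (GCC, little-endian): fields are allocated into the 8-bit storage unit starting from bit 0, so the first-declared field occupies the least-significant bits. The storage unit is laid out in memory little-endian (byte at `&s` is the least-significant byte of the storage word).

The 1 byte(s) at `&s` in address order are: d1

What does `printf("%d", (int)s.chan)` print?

[0]=0xd1 (little-endian) → word 0xd1
opcode:6 @ bit 0 → (0xd1>>0)&0x3f = 0x11
chan:2 @ bit 6 → (0xd1>>6)&0x3 = 0x3  ←

3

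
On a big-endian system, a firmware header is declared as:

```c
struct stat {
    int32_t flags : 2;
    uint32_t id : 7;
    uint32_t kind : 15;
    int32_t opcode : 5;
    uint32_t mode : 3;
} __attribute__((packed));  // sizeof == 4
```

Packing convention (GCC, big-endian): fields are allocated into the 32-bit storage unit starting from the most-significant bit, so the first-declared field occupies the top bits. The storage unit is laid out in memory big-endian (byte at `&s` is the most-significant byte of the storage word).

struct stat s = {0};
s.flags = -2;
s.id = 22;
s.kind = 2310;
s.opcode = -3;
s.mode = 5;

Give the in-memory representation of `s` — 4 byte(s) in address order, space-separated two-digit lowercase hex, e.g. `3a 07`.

flags:2 = -2 → 0x2 << 30 → word 0x80000000
id:7 = 22 → 0x16 << 23 → word 0x8b000000
kind:15 = 2310 → 0x906 << 8 → word 0x8b090600
opcode:5 = -3 → 0x1d << 3 → word 0x8b0906e8
mode:3 = 5 → 0x5 << 0 → word 0x8b0906ed
word = 0x8b0906ed → big-endian bytes:
  [0]=0x8b  [1]=0x09  [2]=0x06  [3]=0xed

8b 09 06 ed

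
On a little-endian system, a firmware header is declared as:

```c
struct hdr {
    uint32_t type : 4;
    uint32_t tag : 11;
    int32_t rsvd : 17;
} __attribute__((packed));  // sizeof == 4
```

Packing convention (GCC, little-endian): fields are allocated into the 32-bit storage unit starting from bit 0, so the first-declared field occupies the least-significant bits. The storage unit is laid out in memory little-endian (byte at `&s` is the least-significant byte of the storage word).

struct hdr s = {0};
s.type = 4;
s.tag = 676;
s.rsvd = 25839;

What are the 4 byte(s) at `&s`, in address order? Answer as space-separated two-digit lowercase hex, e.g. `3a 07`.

44 aa 77 32

type:4 = 4 → 0x4 << 0 → word 0x00000004
tag:11 = 676 → 0x2a4 << 4 → word 0x00002a44
rsvd:17 = 25839 → 0x64ef << 15 → word 0x3277aa44
word = 0x3277aa44 → little-endian bytes:
  [0]=0x44  [1]=0xaa  [2]=0x77  [3]=0x32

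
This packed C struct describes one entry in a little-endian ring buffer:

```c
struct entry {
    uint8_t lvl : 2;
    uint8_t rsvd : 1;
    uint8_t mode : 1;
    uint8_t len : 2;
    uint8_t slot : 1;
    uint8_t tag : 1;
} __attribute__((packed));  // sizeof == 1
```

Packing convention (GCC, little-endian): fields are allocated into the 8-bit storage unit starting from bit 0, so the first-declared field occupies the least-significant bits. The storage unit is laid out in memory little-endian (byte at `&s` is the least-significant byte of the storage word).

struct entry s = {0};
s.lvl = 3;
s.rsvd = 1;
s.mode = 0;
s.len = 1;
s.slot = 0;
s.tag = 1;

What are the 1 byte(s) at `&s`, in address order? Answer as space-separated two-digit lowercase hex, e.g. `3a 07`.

97

lvl:2 = 3 → 0x3 << 0 → word 0x03
rsvd:1 = 1 → 0x1 << 2 → word 0x07
mode:1 = 0 → 0x0 << 3 → word 0x07
len:2 = 1 → 0x1 << 4 → word 0x17
slot:1 = 0 → 0x0 << 6 → word 0x17
tag:1 = 1 → 0x1 << 7 → word 0x97
word = 0x97 → little-endian bytes:
  [0]=0x97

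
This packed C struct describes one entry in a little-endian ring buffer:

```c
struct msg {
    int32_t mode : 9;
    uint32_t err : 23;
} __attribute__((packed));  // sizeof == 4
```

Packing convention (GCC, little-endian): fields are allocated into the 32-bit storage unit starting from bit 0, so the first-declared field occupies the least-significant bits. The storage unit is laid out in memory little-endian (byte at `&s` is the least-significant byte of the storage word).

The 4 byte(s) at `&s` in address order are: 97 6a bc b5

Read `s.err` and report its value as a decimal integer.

5955125

[0]=0x97 [1]=0x6a [2]=0xbc [3]=0xb5 (little-endian) → word 0xb5bc6a97
mode:9 @ bit 0 → (0xb5bc6a97>>0)&0x1ff = 0x97
err:23 @ bit 9 → (0xb5bc6a97>>9)&0x7fffff = 0x5ade35  ←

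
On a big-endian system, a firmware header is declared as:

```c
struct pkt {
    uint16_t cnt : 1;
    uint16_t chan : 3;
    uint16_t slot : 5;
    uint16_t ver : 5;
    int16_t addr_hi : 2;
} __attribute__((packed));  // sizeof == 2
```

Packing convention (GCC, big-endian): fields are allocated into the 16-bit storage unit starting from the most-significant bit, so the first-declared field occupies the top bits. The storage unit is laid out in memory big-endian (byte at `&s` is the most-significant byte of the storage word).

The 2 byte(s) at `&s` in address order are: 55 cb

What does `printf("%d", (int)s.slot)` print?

11

[0]=0x55 [1]=0xcb (big-endian) → word 0x55cb
cnt:1 @ bit 15 → (0x55cb>>15)&0x1 = 0x0
chan:3 @ bit 12 → (0x55cb>>12)&0x7 = 0x5
slot:5 @ bit 7 → (0x55cb>>7)&0x1f = 0xb  ←
ver:5 @ bit 2 → (0x55cb>>2)&0x1f = 0x12
addr_hi:2 @ bit 0 → (0x55cb>>0)&0x3 = 0x3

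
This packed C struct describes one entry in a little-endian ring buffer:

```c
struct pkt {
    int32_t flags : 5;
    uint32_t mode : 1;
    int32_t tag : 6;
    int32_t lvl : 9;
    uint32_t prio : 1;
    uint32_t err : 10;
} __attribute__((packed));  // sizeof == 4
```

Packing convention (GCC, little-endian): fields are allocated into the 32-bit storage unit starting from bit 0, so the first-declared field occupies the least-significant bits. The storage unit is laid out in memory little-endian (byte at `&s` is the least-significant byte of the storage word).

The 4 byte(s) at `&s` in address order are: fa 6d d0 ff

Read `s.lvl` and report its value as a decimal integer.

-250

[0]=0xfa [1]=0x6d [2]=0xd0 [3]=0xff (little-endian) → word 0xffd06dfa
flags [0+:5] = (word>>0) & 0x1f = 26
mode [5+:1] = (word>>5) & 0x1 = 1
tag [6+:6] = (word>>6) & 0x3f = 55
lvl [12+:9] = (word>>12) & 0x1ff = 262  ←
prio [21+:1] = (word>>21) & 0x1 = 0
err [22+:10] = (word>>22) & 0x3ff = 1023
lvl signed 9b, MSB=1: 262 - 512 = -250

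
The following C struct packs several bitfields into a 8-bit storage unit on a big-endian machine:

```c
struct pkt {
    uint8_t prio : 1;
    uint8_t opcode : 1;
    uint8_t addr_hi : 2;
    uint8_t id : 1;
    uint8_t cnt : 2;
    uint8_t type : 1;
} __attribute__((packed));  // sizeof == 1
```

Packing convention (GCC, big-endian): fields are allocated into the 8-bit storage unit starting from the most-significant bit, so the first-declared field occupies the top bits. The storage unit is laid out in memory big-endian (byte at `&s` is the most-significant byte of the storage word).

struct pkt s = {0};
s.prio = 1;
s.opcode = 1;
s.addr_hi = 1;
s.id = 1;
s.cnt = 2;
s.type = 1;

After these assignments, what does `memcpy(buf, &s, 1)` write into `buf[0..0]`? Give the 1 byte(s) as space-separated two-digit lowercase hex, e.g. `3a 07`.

prio (1b) val=1 bits=0x1 at bit 7: 0x80
opcode (1b) val=1 bits=0x1 at bit 6: 0xc0
addr_hi (2b) val=1 bits=0x1 at bit 4: 0xd0
id (1b) val=1 bits=0x1 at bit 3: 0xd8
cnt (2b) val=2 bits=0x2 at bit 1: 0xdc
type (1b) val=1 bits=0x1 at bit 0: 0xdd
word = 0xdd → big-endian bytes:
  [0]=0xdd

dd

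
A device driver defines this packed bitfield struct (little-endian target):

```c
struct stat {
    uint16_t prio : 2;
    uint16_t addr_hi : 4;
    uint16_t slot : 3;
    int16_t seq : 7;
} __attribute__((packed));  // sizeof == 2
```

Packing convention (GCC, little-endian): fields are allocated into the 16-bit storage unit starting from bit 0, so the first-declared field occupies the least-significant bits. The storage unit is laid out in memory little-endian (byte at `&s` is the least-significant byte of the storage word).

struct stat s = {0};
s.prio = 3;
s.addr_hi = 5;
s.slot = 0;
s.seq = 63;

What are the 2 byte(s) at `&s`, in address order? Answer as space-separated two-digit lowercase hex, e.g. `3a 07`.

prio:2 = 3 → 0x3 << 0 → word 0x0003
addr_hi:4 = 5 → 0x5 << 2 → word 0x0017
slot:3 = 0 → 0x0 << 6 → word 0x0017
seq:7 = 63 → 0x3f << 9 → word 0x7e17
word = 0x7e17 → little-endian bytes:
  [0]=0x17  [1]=0x7e

17 7e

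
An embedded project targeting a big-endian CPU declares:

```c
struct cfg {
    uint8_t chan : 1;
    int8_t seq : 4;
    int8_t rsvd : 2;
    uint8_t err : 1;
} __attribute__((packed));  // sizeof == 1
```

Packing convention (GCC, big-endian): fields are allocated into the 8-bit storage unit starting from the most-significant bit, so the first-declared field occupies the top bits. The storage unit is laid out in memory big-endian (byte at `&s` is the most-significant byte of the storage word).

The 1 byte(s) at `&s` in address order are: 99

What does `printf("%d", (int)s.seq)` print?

[0]=0x99 (big-endian) → word 0x99
chan [7+:1] = (word>>7) & 0x1 = 1
seq [3+:4] = (word>>3) & 0xf = 3  ←
rsvd [1+:2] = (word>>1) & 0x3 = 0
err [0+:1] = (word>>0) & 0x1 = 1
seq signed 4b, MSB=0: value = 3

3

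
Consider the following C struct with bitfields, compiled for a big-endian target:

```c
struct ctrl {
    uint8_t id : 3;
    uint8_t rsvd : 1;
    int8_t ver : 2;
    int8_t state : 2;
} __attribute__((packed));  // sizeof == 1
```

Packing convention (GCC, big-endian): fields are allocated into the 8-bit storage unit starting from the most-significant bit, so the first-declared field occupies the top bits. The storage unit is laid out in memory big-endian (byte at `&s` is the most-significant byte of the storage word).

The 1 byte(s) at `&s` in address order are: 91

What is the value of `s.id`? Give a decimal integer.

[0]=0x91 (big-endian) → word 0x91
id:3 @ bit 5 → (0x91>>5)&0x7 = 0x4  ←
rsvd:1 @ bit 4 → (0x91>>4)&0x1 = 0x1
ver:2 @ bit 2 → (0x91>>2)&0x3 = 0x0
state:2 @ bit 0 → (0x91>>0)&0x3 = 0x1

4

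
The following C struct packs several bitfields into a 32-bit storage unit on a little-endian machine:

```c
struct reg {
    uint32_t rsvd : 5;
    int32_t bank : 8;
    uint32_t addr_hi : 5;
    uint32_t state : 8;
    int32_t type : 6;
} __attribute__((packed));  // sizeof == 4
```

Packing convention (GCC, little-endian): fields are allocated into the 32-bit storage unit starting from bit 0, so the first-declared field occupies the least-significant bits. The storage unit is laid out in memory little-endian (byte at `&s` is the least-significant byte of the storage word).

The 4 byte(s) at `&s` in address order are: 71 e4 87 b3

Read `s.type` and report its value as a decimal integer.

[0]=0x71 [1]=0xe4 [2]=0x87 [3]=0xb3 (little-endian) → word 0xb387e471
rsvd [0+:5] = (word>>0) & 0x1f = 17
bank [5+:8] = (word>>5) & 0xff = 35
addr_hi [13+:5] = (word>>13) & 0x1f = 31
state [18+:8] = (word>>18) & 0xff = 225
type [26+:6] = (word>>26) & 0x3f = 44  ←
type signed 6b, MSB=1: 44 - 64 = -20

-20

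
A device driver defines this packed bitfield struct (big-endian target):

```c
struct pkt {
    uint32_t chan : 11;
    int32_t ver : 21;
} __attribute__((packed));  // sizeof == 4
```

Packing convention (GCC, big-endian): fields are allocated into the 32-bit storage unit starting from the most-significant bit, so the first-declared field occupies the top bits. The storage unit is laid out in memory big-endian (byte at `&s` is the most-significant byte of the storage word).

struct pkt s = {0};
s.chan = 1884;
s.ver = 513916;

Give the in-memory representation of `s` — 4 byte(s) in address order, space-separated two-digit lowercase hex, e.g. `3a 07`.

chan (11b) val=1884 bits=0x75c at bit 21: 0xeb800000
ver (21b) val=513916 bits=0x7d77c at bit 0: 0xeb87d77c
word = 0xeb87d77c → big-endian bytes:
  [0]=0xeb  [1]=0x87  [2]=0xd7  [3]=0x7c

eb 87 d7 7c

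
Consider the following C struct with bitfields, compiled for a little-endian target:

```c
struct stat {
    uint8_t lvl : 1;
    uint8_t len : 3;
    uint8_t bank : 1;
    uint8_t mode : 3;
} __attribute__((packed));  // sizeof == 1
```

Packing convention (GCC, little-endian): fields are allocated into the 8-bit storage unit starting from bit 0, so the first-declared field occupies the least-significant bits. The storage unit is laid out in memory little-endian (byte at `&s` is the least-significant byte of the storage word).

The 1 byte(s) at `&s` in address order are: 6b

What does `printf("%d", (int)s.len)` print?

[0]=0x6b (little-endian) → word 0x6b
lvl [0+:1] = (word>>0) & 0x1 = 1
len [1+:3] = (word>>1) & 0x7 = 5  ←
bank [4+:1] = (word>>4) & 0x1 = 0
mode [5+:3] = (word>>5) & 0x7 = 3

5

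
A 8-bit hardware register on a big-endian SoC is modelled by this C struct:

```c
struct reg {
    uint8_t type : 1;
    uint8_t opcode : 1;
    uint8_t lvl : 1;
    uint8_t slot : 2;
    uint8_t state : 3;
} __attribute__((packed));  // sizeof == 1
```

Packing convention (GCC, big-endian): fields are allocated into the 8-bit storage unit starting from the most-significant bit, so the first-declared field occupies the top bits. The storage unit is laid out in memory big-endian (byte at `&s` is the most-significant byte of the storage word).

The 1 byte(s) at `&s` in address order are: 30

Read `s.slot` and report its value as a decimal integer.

2

[0]=0x30 (big-endian) → word 0x30
type [7+:1] = (word>>7) & 0x1 = 0
opcode [6+:1] = (word>>6) & 0x1 = 0
lvl [5+:1] = (word>>5) & 0x1 = 1
slot [3+:2] = (word>>3) & 0x3 = 2  ←
state [0+:3] = (word>>0) & 0x7 = 0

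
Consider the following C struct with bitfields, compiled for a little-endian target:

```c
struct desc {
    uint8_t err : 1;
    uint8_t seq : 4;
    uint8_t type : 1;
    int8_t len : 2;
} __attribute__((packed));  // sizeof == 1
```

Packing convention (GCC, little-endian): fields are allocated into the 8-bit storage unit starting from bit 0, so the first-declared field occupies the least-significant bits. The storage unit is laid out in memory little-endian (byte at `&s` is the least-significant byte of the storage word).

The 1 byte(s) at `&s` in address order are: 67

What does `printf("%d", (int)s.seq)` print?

3

[0]=0x67 (little-endian) → word 0x67
err [0+:1] = (word>>0) & 0x1 = 1
seq [1+:4] = (word>>1) & 0xf = 3  ←
type [5+:1] = (word>>5) & 0x1 = 1
len [6+:2] = (word>>6) & 0x3 = 1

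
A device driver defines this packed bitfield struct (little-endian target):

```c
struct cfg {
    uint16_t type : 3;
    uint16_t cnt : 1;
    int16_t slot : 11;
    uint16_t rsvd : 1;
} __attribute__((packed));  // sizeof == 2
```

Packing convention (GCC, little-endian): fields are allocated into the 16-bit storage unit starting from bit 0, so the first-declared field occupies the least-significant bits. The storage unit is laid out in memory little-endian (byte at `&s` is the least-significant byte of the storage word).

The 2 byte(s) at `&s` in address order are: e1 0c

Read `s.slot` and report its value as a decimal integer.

206

[0]=0xe1 [1]=0x0c (little-endian) → word 0x0ce1
type [0+:3] = (word>>0) & 0x7 = 1
cnt [3+:1] = (word>>3) & 0x1 = 0
slot [4+:11] = (word>>4) & 0x7ff = 206  ←
rsvd [15+:1] = (word>>15) & 0x1 = 0
slot signed 11b, MSB=0: value = 206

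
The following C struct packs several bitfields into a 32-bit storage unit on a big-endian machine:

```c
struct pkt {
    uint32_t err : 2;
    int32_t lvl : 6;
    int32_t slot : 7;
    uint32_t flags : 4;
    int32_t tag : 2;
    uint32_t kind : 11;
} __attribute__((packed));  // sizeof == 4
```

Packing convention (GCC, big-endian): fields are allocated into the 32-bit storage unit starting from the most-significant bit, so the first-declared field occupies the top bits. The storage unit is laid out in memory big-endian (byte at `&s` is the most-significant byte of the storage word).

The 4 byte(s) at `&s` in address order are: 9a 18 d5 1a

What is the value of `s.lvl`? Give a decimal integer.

26

[0]=0x9a [1]=0x18 [2]=0xd5 [3]=0x1a (big-endian) → word 0x9a18d51a
err:2 @ bit 30 → (0x9a18d51a>>30)&0x3 = 0x2
lvl:6 @ bit 24 → (0x9a18d51a>>24)&0x3f = 0x1a  ←
slot:7 @ bit 17 → (0x9a18d51a>>17)&0x7f = 0xc
flags:4 @ bit 13 → (0x9a18d51a>>13)&0xf = 0x6
tag:2 @ bit 11 → (0x9a18d51a>>11)&0x3 = 0x2
kind:11 @ bit 0 → (0x9a18d51a>>0)&0x7ff = 0x51a
lvl signed 6b, MSB=0: value = 26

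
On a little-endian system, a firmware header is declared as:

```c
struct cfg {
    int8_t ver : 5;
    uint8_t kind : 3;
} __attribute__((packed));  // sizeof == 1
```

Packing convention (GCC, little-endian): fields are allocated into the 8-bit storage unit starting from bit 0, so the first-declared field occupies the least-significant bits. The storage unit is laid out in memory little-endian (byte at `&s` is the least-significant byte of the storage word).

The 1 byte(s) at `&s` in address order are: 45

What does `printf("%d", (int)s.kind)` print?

[0]=0x45 (little-endian) → word 0x45
ver:5 @ bit 0 → (0x45>>0)&0x1f = 0x5
kind:3 @ bit 5 → (0x45>>5)&0x7 = 0x2  ←

2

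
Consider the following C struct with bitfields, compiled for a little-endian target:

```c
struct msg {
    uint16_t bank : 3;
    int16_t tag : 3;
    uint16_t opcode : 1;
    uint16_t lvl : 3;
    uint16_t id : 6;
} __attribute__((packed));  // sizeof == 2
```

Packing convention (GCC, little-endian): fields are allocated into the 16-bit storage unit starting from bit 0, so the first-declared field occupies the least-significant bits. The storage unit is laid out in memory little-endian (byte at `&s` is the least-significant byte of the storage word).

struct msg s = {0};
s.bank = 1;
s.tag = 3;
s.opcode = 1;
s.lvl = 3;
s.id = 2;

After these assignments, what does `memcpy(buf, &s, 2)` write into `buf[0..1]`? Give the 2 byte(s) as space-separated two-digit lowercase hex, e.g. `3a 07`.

d9 09

[0+:3] bank=1 & 0x7 = 0x1; word=0x0001
[3+:3] tag=3 & 0x7 = 0x3; word=0x0019
[6+:1] opcode=1 & 0x1 = 0x1; word=0x0059
[7+:3] lvl=3 & 0x7 = 0x3; word=0x01d9
[10+:6] id=2 & 0x3f = 0x2; word=0x09d9
word = 0x09d9 → little-endian bytes:
  [0]=0xd9  [1]=0x09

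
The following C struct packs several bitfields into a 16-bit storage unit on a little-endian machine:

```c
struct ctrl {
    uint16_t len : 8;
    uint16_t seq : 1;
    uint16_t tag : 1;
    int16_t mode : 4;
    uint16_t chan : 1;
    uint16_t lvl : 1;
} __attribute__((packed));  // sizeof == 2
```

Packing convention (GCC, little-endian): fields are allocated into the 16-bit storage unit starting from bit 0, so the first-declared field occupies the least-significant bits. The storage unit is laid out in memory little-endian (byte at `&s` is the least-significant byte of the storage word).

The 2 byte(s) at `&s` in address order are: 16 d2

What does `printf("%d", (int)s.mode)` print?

[0]=0x16 [1]=0xd2 (little-endian) → word 0xd216
len:8 @ bit 0 → (0xd216>>0)&0xff = 0x16
seq:1 @ bit 8 → (0xd216>>8)&0x1 = 0x0
tag:1 @ bit 9 → (0xd216>>9)&0x1 = 0x1
mode:4 @ bit 10 → (0xd216>>10)&0xf = 0x4  ←
chan:1 @ bit 14 → (0xd216>>14)&0x1 = 0x1
lvl:1 @ bit 15 → (0xd216>>15)&0x1 = 0x1
mode signed 4b, MSB=0: value = 4

4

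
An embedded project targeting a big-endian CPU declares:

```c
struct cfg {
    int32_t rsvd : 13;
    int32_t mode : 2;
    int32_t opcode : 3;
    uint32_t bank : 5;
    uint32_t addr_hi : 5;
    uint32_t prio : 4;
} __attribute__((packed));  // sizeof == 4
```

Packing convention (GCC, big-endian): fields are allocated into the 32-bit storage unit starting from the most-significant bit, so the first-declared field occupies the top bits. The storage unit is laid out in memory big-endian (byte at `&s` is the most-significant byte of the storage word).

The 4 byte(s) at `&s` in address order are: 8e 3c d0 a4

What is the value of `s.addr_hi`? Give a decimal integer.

[0]=0x8e [1]=0x3c [2]=0xd0 [3]=0xa4 (big-endian) → word 0x8e3cd0a4
rsvd:13 @ bit 19 → (0x8e3cd0a4>>19)&0x1fff = 0x11c7
mode:2 @ bit 17 → (0x8e3cd0a4>>17)&0x3 = 0x2
opcode:3 @ bit 14 → (0x8e3cd0a4>>14)&0x7 = 0x3
bank:5 @ bit 9 → (0x8e3cd0a4>>9)&0x1f = 0x8
addr_hi:5 @ bit 4 → (0x8e3cd0a4>>4)&0x1f = 0xa  ←
prio:4 @ bit 0 → (0x8e3cd0a4>>0)&0xf = 0x4

10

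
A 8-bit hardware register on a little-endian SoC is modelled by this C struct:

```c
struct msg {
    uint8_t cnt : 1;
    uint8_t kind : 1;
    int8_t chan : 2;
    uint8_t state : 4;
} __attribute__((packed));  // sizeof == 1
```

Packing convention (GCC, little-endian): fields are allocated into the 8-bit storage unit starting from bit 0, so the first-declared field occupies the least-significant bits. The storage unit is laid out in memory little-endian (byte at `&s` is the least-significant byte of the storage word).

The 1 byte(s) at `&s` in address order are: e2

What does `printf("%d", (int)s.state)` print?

14

[0]=0xe2 (little-endian) → word 0xe2
cnt:1 @ bit 0 → (0xe2>>0)&0x1 = 0x0
kind:1 @ bit 1 → (0xe2>>1)&0x1 = 0x1
chan:2 @ bit 2 → (0xe2>>2)&0x3 = 0x0
state:4 @ bit 4 → (0xe2>>4)&0xf = 0xe  ←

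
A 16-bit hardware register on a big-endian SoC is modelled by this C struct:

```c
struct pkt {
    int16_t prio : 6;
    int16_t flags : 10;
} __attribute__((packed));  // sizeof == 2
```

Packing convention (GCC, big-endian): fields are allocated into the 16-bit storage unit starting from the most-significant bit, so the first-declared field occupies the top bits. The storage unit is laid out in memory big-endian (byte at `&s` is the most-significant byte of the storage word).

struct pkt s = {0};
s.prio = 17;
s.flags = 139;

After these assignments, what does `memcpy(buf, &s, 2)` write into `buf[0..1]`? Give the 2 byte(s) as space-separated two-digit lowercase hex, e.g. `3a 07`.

44 8b

prio:6 = 17 → 0x11 << 10 → word 0x4400
flags:10 = 139 → 0x8b << 0 → word 0x448b
word = 0x448b → big-endian bytes:
  [0]=0x44  [1]=0x8b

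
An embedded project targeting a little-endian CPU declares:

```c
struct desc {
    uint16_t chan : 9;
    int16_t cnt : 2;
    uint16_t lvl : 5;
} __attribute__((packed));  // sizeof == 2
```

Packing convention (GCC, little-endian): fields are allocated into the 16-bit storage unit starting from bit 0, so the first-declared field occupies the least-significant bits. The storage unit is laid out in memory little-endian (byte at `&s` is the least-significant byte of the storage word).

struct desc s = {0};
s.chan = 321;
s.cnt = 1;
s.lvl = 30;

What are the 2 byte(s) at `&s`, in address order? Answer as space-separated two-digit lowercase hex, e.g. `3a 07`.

[0+:9] chan=321 & 0x1ff = 0x141; word=0x0141
[9+:2] cnt=1 & 0x3 = 0x1; word=0x0341
[11+:5] lvl=30 & 0x1f = 0x1e; word=0xf341
word = 0xf341 → little-endian bytes:
  [0]=0x41  [1]=0xf3

41 f3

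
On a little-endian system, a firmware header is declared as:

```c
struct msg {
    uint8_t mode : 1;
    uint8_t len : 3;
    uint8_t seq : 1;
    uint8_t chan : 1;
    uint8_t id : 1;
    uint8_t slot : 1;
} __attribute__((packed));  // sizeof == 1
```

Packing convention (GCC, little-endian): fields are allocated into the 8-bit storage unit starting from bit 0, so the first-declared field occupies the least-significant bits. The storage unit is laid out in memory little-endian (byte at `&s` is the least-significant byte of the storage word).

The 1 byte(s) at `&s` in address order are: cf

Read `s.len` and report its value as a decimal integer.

[0]=0xcf (little-endian) → word 0xcf
mode:1 @ bit 0 → (0xcf>>0)&0x1 = 0x1
len:3 @ bit 1 → (0xcf>>1)&0x7 = 0x7  ←
seq:1 @ bit 4 → (0xcf>>4)&0x1 = 0x0
chan:1 @ bit 5 → (0xcf>>5)&0x1 = 0x0
id:1 @ bit 6 → (0xcf>>6)&0x1 = 0x1
slot:1 @ bit 7 → (0xcf>>7)&0x1 = 0x1

7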